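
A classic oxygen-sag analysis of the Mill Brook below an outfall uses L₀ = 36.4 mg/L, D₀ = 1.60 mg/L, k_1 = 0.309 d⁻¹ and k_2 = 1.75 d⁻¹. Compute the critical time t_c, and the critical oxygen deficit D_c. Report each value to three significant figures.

With k_2/k_1 = 5.663 and 1 − D₀(k_2−k_1)/(k_1 L₀) = 0.7950,
t_c = ln(5.663 × 0.7950) / (1.75 − 0.309) = ln(4.503) / 1.441 = 1.505/1.441 = 1.044 d.
D_c = (k_1/k_2) L₀ e^(−k_1 t_c) = (0.309/1.75) × 36.4 × e^(−0.309×1.044) = 0.1766 × 36.4 × 0.7242 = 4.655 mg/L.

t_c ≈ 1.04 d; D_c ≈ 4.65 mg/L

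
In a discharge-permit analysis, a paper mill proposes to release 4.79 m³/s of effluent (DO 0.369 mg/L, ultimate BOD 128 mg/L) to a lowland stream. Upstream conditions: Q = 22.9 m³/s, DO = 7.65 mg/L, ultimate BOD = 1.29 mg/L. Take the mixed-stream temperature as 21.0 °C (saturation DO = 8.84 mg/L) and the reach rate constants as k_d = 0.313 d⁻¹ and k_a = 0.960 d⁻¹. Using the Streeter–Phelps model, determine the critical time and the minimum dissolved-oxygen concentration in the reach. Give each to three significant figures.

Mixed DO = (22.9×7.65 + 4.79×0.369)/(22.9+4.79) = 177.0/27.69 = 6.390 mg/L.
Mixed L₀ = (22.9×1.29 + 4.79×128)/(27.69) = 642.7/27.69 = 23.21 mg/L.
Initial deficit D₀ = C_s − DO₀ = 8.84 − 6.390 = 2.450 mg/L.
t_c = (1/0.6470) ln[(0.960/0.313)(1 − 2.450×0.6470/(0.313×23.21))] = 1.546 × ln(2.398) = 1.352 d.
D_c = (0.313/0.960) × 23.21 × e^(−0.313×1.352) = 0.3260 × 23.21 × 0.6550 = 4.956 mg/L.
Minimum DO = 8.84 − 4.956 = 3.884 mg/L.

t_c ≈ 1.35 d; minimum DO ≈ 3.88 mg/L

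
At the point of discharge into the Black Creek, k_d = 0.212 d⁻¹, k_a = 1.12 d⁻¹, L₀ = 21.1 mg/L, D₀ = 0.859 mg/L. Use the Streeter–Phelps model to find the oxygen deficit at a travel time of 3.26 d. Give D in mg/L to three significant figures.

D ≈ 2.36 mg/L

k_d L₀/(k_a−k_d) = 0.212×21.1/(1.12−0.212) = 4.473/0.9080 = 4.926 mg/L.
e^(−k_d t) = e^(−0.212×3.260) = 0.5010; e^(−k_a t) = e^(−1.12×3.260) = 0.02596.
D = 4.926 × (0.5010 − 0.02596) + 0.859 × 0.02596 = 2.340 + 0.02230 = 2.363 mg/L.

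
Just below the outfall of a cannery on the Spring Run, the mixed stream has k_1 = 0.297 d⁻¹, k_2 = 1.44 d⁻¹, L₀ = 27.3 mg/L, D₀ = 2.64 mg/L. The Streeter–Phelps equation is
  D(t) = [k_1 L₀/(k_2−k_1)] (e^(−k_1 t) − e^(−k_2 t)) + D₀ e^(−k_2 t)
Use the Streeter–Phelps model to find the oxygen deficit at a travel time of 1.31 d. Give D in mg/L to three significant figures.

D ≈ 4.13 mg/L

k_1 L₀/(k_2−k_1) = 0.297×27.3/(1.44−0.297) = 8.108/1.143 = 7.094 mg/L.
e^(−k_1 t) = e^(−0.297×1.310) = 0.6777; e^(−k_2 t) = e^(−1.44×1.310) = 0.1516.
D = 7.094 × (0.6777 − 0.1516) + 2.64 × 0.1516 = 3.732 + 0.4003 = 4.132 mg/L.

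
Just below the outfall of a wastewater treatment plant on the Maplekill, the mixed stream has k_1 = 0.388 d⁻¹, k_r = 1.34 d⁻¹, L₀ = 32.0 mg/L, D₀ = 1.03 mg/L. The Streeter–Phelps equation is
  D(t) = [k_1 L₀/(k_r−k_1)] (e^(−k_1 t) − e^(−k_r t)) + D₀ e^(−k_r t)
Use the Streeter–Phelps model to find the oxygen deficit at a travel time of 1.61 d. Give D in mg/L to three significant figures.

k_1 L₀/(k_r−k_1) = 0.388×32.0/(1.34−0.388) = 12.42/0.9520 = 13.04 mg/L.
e^(−k_1 t) = e^(−0.388×1.610) = 0.5354; e^(−k_r t) = e^(−1.34×1.610) = 0.1156.
D = 13.04 × (0.5354 − 0.1156) + 1.03 × 0.1156 = 5.475 + 0.1191 = 5.594 mg/L.

D ≈ 5.59 mg/L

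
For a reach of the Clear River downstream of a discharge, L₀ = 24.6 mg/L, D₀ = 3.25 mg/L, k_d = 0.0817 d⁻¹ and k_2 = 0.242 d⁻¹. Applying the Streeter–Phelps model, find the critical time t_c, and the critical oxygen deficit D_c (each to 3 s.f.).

t_c = [1/(k_2−k_d)] ln[(k_2/k_d)(1 − D₀(k_2−k_d)/(k_d L₀))]
= [1/(0.242−0.0817)] ln[(0.242/0.0817)(1 − 3.25×0.1603/(0.0817×24.6))]
= (1/0.1603) ln[2.962 × 0.7408] = 6.238 × ln(2.194) = 6.238 × 0.7858 = 4.902 d.
D_c = (k_d/k_2) L₀ e^(−k_d t_c) = (0.0817/0.242) × 24.6 × e^(−0.0817×4.902) = 0.3376 × 24.6 × 0.6700 = 5.564 mg/L.

t_c ≈ 4.90 d; D_c ≈ 5.56 mg/L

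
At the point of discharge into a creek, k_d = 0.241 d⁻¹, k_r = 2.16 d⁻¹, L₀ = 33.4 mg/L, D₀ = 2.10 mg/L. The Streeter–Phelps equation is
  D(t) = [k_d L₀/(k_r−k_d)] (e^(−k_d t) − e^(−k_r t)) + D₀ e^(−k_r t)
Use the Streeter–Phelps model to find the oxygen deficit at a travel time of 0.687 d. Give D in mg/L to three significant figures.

k_d L₀/(k_r−k_d) = 0.241×33.4/(2.16−0.241) = 8.049/1.919 = 4.195 mg/L.
e^(−k_d t) = e^(−0.241×0.6870) = 0.8474; e^(−k_r t) = e^(−2.16×0.6870) = 0.2267.
D = 4.195 × (0.8474 − 0.2267) + 2.10 × 0.2267 = 2.603 + 0.4762 = 3.080 mg/L.

D ≈ 3.08 mg/L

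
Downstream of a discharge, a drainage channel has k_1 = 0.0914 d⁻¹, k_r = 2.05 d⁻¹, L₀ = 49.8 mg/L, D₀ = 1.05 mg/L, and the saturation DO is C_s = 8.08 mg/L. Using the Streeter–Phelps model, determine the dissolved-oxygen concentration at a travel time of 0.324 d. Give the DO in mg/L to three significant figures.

k_1 L₀/(k_r−k_1) = 0.0914×49.8/(2.05−0.0914) = 4.552/1.959 = 2.324 mg/L.
e^(−k_1 t) = e^(−0.0914×0.3240) = 0.9708; e^(−k_r t) = e^(−2.05×0.3240) = 0.5147.
D = 2.324 × (0.9708 − 0.5147) + 1.05 × 0.5147 = 1.060 + 0.5404 = 1.600 mg/L.
DO = C_s − D = 8.08 − 1.600 = 6.480 mg/L.

DO ≈ 6.48 mg/L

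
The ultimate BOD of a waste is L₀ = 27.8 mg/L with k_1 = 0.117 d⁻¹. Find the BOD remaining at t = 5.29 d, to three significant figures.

L_t = L₀ e^(−k_1 t) = 27.8 × e^(−0.117×5.29) = 27.8 × 0.5385 = 14.97 mg/L.

L ≈ 15.0 mg/L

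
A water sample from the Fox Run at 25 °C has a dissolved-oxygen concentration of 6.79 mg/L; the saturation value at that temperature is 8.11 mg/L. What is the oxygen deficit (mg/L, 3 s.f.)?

D = C_s − C = 8.11 − 6.79 = 1.32 mg/L.

D ≈ 1.32 mg/L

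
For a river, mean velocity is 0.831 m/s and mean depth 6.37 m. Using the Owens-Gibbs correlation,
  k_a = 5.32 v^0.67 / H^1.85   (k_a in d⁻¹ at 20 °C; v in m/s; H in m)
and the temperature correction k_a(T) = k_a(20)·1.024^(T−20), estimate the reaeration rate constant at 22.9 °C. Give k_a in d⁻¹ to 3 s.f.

k_a(20) = 5.32 × 0.831^0.67 / 6.37^1.85 = 5.32 × 0.8833 / 30.74 = 0.1529 d⁻¹.
k_a(22.9) = 0.1529 × 1.024^(22.9−20) = 0.1529 × 1.071 = 0.1638 d⁻¹.

k_a ≈ 0.164 d⁻¹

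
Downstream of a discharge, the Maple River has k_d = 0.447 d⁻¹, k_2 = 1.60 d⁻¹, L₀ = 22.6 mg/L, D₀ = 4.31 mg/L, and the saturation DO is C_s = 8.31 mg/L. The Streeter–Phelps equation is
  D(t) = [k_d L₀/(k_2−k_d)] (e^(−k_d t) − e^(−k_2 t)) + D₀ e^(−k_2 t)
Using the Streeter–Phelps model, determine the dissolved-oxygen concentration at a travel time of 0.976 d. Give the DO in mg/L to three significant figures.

DO ≈ 3.58 mg/L

k_d L₀/(k_2−k_d) = 0.447×22.6/(1.60−0.447) = 10.10/1.153 = 8.762 mg/L.
e^(−k_d t) = e^(−0.447×0.9760) = 0.6464; e^(−k_2 t) = e^(−1.60×0.9760) = 0.2098.
D = 8.762 × (0.6464 − 0.2098) + 4.31 × 0.2098 = 3.826 + 0.9042 = 4.730 mg/L.
DO = C_s − D = 8.31 − 4.730 = 3.580 mg/L.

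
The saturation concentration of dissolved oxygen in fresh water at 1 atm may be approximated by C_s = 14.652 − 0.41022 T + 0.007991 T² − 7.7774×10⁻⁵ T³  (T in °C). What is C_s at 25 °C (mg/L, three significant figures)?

C_s = 14.652 − 0.41022×25 + 0.007991×25² − 7.7774×10⁻⁵×25³ = 8.176 mg/L.

C_s ≈ 8.18 mg/L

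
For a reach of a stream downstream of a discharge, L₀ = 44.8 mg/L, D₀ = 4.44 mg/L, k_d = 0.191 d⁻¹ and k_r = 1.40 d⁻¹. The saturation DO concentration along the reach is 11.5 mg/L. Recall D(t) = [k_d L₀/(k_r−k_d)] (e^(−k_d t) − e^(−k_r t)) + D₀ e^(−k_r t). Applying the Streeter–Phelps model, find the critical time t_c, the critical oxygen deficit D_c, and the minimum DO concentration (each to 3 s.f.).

At the critical point dD/dt = 0, so k_d L₀ e^(−k_d t) = k_r D. Substituting D(t) from the Streeter–Phelps equation and solving for t gives
t_c = ln[(k_r/k_d)(1 − D₀(k_r−k_d)/(k_d L₀))] / (k_r−k_d).
Here k_r−k_d = 1.209 d⁻¹ and 1 − D₀(k_r−k_d)/(k_d L₀) = 1 − 4.44×1.209/(0.191×44.8) = 0.3727, so
t_c = ln(7.330 × 0.3727) / 1.209 = 1.005 / 1.209 = 0.8312 d.
L(t_c) = L₀ e^(−k_d t_c) = 44.8 × 0.8532 = 38.22 mg/L, and at the critical point k_r D_c = k_d L, so D_c = (0.191/1.40) × 38.22 = 5.215 mg/L.
Minimum DO = C_s − D_c = 11.5 − 5.215 = 6.285 mg/L.

t_c ≈ 0.831 d; D_c ≈ 5.21 mg/L; min DO ≈ 6.29 mg/L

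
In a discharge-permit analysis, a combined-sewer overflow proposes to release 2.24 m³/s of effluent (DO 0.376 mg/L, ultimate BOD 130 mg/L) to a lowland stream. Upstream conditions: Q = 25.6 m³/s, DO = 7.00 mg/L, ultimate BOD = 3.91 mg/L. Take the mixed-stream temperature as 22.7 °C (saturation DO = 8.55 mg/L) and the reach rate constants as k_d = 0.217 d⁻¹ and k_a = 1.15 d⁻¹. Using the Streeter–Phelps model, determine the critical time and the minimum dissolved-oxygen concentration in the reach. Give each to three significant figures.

t_c ≈ 0.701 d; minimum DO ≈ 6.27 mg/L

Mixed DO = (25.6×7.00 + 2.24×0.376)/(25.6+2.24) = 180.0/27.84 = 6.467 mg/L.
Mixed L₀ = (25.6×3.91 + 2.24×130)/(27.84) = 391.3/27.84 = 14.06 mg/L.
Initial deficit D₀ = C_s − DO₀ = 8.55 − 6.467 = 2.083 mg/L.
t_c = (1/0.9330) ln[(1.15/0.217)(1 − 2.083×0.9330/(0.217×14.06))] = 1.072 × ln(1.923) = 0.7007 d.
D_c = (0.217/1.15) × 14.06 × e^(−0.217×0.7007) = 0.1887 × 14.06 × 0.8589 = 2.278 mg/L.
Minimum DO = 8.55 − 2.278 = 6.272 mg/L.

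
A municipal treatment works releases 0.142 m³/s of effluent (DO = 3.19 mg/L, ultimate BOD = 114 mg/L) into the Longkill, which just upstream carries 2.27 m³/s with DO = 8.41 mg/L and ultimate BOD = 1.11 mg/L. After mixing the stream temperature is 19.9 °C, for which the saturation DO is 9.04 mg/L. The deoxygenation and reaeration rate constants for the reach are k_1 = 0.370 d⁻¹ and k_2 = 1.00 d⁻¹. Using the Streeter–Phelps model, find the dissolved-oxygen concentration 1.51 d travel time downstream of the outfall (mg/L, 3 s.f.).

DO ≈ 7.23 mg/L

Mixed DO = (2.27×8.41 + 0.142×3.19)/(2.27+0.142) = 19.54/2.412 = 8.103 mg/L.
Mixed L₀ = (2.27×1.11 + 0.142×114)/(2.412) = 18.71/2.412 = 7.756 mg/L.
Initial deficit D₀ = C_s − DO₀ = 9.04 − 8.103 = 0.9373 mg/L.
D(1.51) = [0.370×7.756/(1.00−0.370)](e^(−0.370×1.51) − e^(−1.00×1.51)) + 0.9373 e^(−1.00×1.51)
= 4.555 × (0.5720 − 0.2209) + 0.9373 × 0.2209 = 1.806 mg/L.
DO = 9.04 − 1.806 = 7.234 mg/L.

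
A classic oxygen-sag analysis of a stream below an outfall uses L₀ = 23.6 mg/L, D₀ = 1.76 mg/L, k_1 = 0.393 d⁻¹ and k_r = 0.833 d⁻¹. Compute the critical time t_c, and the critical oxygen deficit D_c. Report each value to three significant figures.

t_c ≈ 1.51 d; D_c ≈ 6.15 mg/L

At the critical point dD/dt = 0, so k_1 L₀ e^(−k_1 t) = k_r D. Substituting D(t) from the Streeter–Phelps equation and solving for t gives
t_c = ln[(k_r/k_1)(1 − D₀(k_r−k_1)/(k_1 L₀))] / (k_r−k_1).
Here k_r−k_1 = 0.4400 d⁻¹ and 1 − D₀(k_r−k_1)/(k_1 L₀) = 1 − 1.76×0.4400/(0.393×23.6) = 0.9165, so
t_c = ln(2.120 × 0.9165) / 0.4400 = 0.6640 / 0.4400 = 1.509 d.
D_c = (k_1/k_r) L₀ e^(−k_1 t_c) = (0.393/0.833) × 23.6 × e^(−0.393×1.509) = 0.4718 × 23.6 × 0.5526 = 6.153 mg/L.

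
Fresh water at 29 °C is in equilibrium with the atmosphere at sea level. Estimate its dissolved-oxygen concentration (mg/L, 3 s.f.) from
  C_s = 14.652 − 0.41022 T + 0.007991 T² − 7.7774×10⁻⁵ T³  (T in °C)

C_s ≈ 7.58 mg/L

C_s = 14.652 − 0.41022×29 + 0.007991×29² − 7.7774×10⁻⁵×29³ = 7.579 mg/L.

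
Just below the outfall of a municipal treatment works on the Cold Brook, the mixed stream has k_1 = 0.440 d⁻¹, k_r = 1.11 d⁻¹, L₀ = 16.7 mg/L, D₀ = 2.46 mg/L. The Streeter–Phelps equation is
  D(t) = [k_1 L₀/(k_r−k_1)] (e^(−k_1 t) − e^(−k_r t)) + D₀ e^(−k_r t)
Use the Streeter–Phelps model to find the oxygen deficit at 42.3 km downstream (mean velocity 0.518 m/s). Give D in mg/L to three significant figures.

Travel time t = x/v = 42.3 km / (0.518 m/s) = 42300 m / 0.518 m/s = 81660 s = 0.9451 d.
k_1 L₀/(k_r−k_1) = 0.440×16.7/(1.11−0.440) = 7.348/0.6700 = 10.97 mg/L.
e^(−k_1 t) = e^(−0.440×0.9451) = 0.6598; e^(−k_r t) = e^(−1.11×0.9451) = 0.3503.
D = 10.97 × (0.6598 − 0.3503) + 2.46 × 0.3503 = 3.395 + 0.8616 = 4.256 mg/L.

D ≈ 4.26 mg/L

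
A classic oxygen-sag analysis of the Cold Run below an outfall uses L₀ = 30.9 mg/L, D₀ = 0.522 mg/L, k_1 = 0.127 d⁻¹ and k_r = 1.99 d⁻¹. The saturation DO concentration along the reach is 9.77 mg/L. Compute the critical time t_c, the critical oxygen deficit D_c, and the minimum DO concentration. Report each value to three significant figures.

t_c = [1/(k_r−k_1)] ln[(k_r/k_1)(1 − D₀(k_r−k_1)/(k_1 L₀))]
= [1/(1.99−0.127)] ln[(1.99/0.127)(1 − 0.522×1.863/(0.127×30.9))]
= (1/1.863) ln[15.67 × 0.7522] = 0.5368 × ln(11.79) = 0.5368 × 2.467 = 1.324 d.
L(t_c) = L₀ e^(−k_1 t_c) = 30.9 × 0.8452 = 26.12 mg/L, and at the critical point k_r D_c = k_1 L, so D_c = (0.127/1.99) × 26.12 = 1.667 mg/L.
Minimum DO = C_s − D_c = 9.77 − 1.667 = 8.103 mg/L.

t_c ≈ 1.32 d; D_c ≈ 1.67 mg/L; min DO ≈ 8.10 mg/L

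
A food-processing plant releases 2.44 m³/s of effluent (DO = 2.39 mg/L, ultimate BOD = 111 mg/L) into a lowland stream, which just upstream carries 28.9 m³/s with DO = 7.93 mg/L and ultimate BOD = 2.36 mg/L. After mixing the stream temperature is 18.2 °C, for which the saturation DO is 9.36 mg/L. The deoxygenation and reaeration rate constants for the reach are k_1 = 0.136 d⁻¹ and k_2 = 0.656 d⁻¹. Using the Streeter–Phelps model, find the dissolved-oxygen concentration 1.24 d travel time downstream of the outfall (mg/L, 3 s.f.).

Mixed DO = (28.9×7.93 + 2.44×2.39)/(28.9+2.44) = 235.0/31.34 = 7.499 mg/L.
Mixed L₀ = (28.9×2.36 + 2.44×111)/(31.34) = 339.0/31.34 = 10.82 mg/L.
Initial deficit D₀ = C_s − DO₀ = 9.36 − 7.499 = 1.861 mg/L.
D(1.24) = [0.136×10.82/(0.656−0.136)](e^(−0.136×1.24) − e^(−0.656×1.24)) + 1.861 e^(−0.656×1.24)
= 2.829 × (0.8448 − 0.4433) + 1.861 × 0.4433 = 1.961 mg/L.
DO = 9.36 − 1.961 = 7.399 mg/L.

DO ≈ 7.40 mg/L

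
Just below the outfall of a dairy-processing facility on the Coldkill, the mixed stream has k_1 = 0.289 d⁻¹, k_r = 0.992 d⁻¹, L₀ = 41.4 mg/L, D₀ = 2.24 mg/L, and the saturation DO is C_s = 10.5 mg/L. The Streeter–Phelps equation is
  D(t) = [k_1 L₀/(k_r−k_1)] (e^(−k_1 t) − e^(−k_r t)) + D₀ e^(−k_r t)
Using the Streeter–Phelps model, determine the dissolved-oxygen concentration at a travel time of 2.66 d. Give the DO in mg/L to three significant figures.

k_1 L₀/(k_r−k_1) = 0.289×41.4/(0.992−0.289) = 11.96/0.7030 = 17.02 mg/L.
e^(−k_1 t) = e^(−0.289×2.660) = 0.4636; e^(−k_r t) = e^(−0.992×2.660) = 0.07145.
D = 17.02 × (0.4636 − 0.07145) + 2.24 × 0.07145 = 6.674 + 0.1601 = 6.834 mg/L.
DO = C_s − D = 10.5 − 6.834 = 3.666 mg/L.

DO ≈ 3.67 mg/L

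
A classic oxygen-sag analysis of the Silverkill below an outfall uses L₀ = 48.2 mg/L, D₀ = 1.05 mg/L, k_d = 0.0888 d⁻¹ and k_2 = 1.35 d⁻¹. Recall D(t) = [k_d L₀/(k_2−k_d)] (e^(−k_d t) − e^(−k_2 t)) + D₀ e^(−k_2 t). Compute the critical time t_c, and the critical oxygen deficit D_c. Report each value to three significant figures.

With k_2/k_d = 15.20 and 1 − D₀(k_2−k_d)/(k_d L₀) = 0.6906,
t_c = ln(15.20 × 0.6906) / (1.35 − 0.0888) = ln(10.50) / 1.261 = 2.351/1.261 = 1.864 d.
D_c = (k_d/k_2) L₀ e^(−k_d t_c) = (0.0888/1.35) × 48.2 × e^(−0.0888×1.864) = 0.06578 × 48.2 × 0.8474 = 2.687 mg/L.

t_c ≈ 1.86 d; D_c ≈ 2.69 mg/L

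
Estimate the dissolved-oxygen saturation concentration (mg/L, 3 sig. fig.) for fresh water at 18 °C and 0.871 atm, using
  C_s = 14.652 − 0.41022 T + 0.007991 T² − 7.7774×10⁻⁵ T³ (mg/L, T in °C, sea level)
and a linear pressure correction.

C_s ≈ 8.19 mg/L

At sea level: C_s = 14.652 − 0.41022×18 + 0.007991×18² − 7.7774×10⁻⁵×18³ = 9.404 mg/L.
Pressure correction: C_s' = 9.404 × 0.871 = 8.190 mg/L.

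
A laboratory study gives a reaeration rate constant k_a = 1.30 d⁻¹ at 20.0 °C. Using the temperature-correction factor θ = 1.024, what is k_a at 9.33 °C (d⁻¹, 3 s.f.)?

k_a(T₂) = k_a(T₁) · θ^(T₂−T₁) = 1.30 × 1.024^(9.33−20.0)
= 1.30 × 1.024^-10.7 = 1.30 × 0.7764 = 1.009 d⁻¹.

k_a ≈ 1.01 d⁻¹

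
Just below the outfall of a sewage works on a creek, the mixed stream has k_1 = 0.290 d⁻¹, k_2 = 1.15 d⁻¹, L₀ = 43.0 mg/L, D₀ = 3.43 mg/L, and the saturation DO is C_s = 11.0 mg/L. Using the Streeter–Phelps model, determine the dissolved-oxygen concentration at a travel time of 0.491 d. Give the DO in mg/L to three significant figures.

DO ≈ 4.72 mg/L

k_1 L₀/(k_2−k_1) = 0.290×43.0/(1.15−0.290) = 12.47/0.8600 = 14.50 mg/L.
e^(−k_1 t) = e^(−0.290×0.4910) = 0.8673; e^(−k_2 t) = e^(−1.15×0.4910) = 0.5686.
D = 14.50 × (0.8673 − 0.5686) + 3.43 × 0.5686 = 4.331 + 1.950 = 6.282 mg/L.
DO = C_s − D = 11.0 − 6.282 = 4.718 mg/L.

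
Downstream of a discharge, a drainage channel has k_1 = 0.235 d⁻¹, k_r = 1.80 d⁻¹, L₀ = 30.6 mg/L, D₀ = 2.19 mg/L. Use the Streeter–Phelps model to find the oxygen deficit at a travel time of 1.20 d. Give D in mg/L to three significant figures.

D ≈ 3.19 mg/L

k_1 L₀/(k_r−k_1) = 0.235×30.6/(1.80−0.235) = 7.191/1.565 = 4.595 mg/L.
e^(−k_1 t) = e^(−0.235×1.200) = 0.7543; e^(−k_r t) = e^(−1.80×1.200) = 0.1153.
D = 4.595 × (0.7543 − 0.1153) + 2.19 × 0.1153 = 2.936 + 0.2526 = 3.188 mg/L.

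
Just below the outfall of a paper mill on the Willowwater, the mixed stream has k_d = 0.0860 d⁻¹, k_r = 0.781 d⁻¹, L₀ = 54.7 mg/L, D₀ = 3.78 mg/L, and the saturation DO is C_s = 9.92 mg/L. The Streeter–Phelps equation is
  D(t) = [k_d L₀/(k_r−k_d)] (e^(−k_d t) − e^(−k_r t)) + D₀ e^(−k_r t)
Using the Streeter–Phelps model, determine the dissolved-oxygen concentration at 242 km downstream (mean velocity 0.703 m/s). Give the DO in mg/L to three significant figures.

DO ≈ 5.25 mg/L

Travel time t = x/v = 242 km / (0.703 m/s) = 242000 m / 0.703 m/s = 344200 s = 3.984 d.
k_d L₀/(k_r−k_d) = 0.0860×54.7/(0.781−0.0860) = 4.704/0.6950 = 6.769 mg/L.
e^(−k_d t) = e^(−0.0860×3.984) = 0.7099; e^(−k_r t) = e^(−0.781×3.984) = 0.04453.
D = 6.769 × (0.7099 − 0.04453) + 3.78 × 0.04453 = 4.504 + 0.1683 = 4.672 mg/L.
DO = C_s − D = 9.92 − 4.672 = 5.248 mg/L.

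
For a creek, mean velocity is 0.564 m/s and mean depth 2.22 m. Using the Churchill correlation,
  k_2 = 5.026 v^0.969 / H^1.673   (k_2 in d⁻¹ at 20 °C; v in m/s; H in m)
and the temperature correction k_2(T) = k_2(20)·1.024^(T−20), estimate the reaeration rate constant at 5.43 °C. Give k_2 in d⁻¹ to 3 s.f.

k_2 ≈ 0.538 d⁻¹

k_2(20) = 5.026 × 0.564^0.969 / 2.22^1.673 = 5.026 × 0.5741 / 3.797 = 0.7599 d⁻¹.
k_2(5.43) = 0.7599 × 1.024^(5.43−20) = 0.7599 × 0.7078 = 0.5379 d⁻¹.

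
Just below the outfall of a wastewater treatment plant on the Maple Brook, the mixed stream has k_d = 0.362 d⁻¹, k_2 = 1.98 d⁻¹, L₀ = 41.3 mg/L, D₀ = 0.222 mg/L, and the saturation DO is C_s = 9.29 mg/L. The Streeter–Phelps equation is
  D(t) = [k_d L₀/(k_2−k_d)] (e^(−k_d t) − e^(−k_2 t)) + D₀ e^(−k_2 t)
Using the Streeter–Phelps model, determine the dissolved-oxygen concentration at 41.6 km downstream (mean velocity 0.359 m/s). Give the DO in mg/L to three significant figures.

DO ≈ 4.24 mg/L

Travel time t = x/v = 41.6 km / (0.359 m/s) = 41600 m / 0.359 m/s = 115900 s = 1.341 d.
k_d L₀/(k_2−k_d) = 0.362×41.3/(1.98−0.362) = 14.95/1.618 = 9.240 mg/L.
e^(−k_d t) = e^(−0.362×1.341) = 0.6154; e^(−k_2 t) = e^(−1.98×1.341) = 0.07026.
D = 9.240 × (0.6154 − 0.07026) + 0.222 × 0.07026 = 5.037 + 0.01560 = 5.053 mg/L.
DO = C_s − D = 9.29 − 5.053 = 4.237 mg/L.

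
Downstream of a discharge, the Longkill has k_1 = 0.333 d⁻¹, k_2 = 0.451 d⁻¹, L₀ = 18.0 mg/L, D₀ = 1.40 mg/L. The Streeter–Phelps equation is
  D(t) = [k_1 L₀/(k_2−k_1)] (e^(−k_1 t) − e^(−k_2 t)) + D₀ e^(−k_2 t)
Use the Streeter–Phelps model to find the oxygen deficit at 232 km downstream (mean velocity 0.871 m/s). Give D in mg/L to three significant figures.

D ≈ 5.90 mg/L

Travel time t = x/v = 232 km / (0.871 m/s) = 232000 m / 0.871 m/s = 266400 s = 3.083 d.
k_1 L₀/(k_2−k_1) = 0.333×18.0/(0.451−0.333) = 5.994/0.1180 = 50.80 mg/L.
e^(−k_1 t) = e^(−0.333×3.083) = 0.3582; e^(−k_2 t) = e^(−0.451×3.083) = 0.2490.
D = 50.80 × (0.3582 − 0.2490) + 1.40 × 0.2490 = 5.549 + 0.3486 = 5.898 mg/L.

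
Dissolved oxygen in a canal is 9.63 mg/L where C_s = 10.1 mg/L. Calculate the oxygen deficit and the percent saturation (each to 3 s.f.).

D ≈ 0.470 mg/L; 95.3 % saturation

D = C_s − C = 10.1 − 9.63 = 0.470 mg/L.
% saturation = 9.63/10.1 × 100 = 95.3 %.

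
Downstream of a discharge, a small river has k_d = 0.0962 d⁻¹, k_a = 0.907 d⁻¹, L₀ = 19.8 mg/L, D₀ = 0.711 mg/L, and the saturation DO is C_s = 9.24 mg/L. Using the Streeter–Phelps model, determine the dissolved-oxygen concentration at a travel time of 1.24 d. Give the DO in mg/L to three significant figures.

k_d L₀/(k_a−k_d) = 0.0962×19.8/(0.907−0.0962) = 1.905/0.8108 = 2.349 mg/L.
e^(−k_d t) = e^(−0.0962×1.240) = 0.8876; e^(−k_a t) = e^(−0.907×1.240) = 0.3248.
D = 2.349 × (0.8876 − 0.3248) + 0.711 × 0.3248 = 1.322 + 0.2309 = 1.553 mg/L.
DO = C_s − D = 9.24 − 1.553 = 7.687 mg/L.

DO ≈ 7.69 mg/L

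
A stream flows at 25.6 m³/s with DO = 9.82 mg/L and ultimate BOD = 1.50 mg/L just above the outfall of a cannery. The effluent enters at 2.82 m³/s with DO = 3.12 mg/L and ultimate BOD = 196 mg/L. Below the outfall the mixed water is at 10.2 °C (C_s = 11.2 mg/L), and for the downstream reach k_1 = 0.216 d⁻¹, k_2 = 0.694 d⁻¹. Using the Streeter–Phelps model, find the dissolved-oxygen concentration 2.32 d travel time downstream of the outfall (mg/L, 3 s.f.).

Mixed DO = (25.6×9.82 + 2.82×3.12)/(25.6+2.82) = 260.2/28.42 = 9.155 mg/L.
Mixed L₀ = (25.6×1.50 + 2.82×196)/(28.42) = 591.1/28.42 = 20.80 mg/L.
Initial deficit D₀ = C_s − DO₀ = 11.2 − 9.155 = 2.045 mg/L.
D(2.32) = [0.216×20.80/(0.694−0.216)](e^(−0.216×2.32) − e^(−0.694×2.32)) + 2.045 e^(−0.694×2.32)
= 9.399 × (0.6059 − 0.1999) + 2.045 × 0.1999 = 4.224 mg/L.
DO = 11.2 − 4.224 = 6.976 mg/L.

DO ≈ 6.98 mg/L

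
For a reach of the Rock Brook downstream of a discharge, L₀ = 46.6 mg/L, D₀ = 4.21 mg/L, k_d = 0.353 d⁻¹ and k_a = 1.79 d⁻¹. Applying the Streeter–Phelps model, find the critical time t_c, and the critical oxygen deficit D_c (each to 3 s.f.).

t_c ≈ 0.811 d; D_c ≈ 6.90 mg/L

With k_a/k_d = 5.071 and 1 − D₀(k_a−k_d)/(k_d L₀) = 0.6322,
t_c = ln(5.071 × 0.6322) / (1.79 − 0.353) = ln(3.206) / 1.437 = 1.165/1.437 = 0.8107 d.
L(t_c) = L₀ e^(−k_d t_c) = 46.6 × 0.7511 = 35.00 mg/L, and at the critical point k_a D_c = k_d L, so D_c = (0.353/1.79) × 35.00 = 6.903 mg/L.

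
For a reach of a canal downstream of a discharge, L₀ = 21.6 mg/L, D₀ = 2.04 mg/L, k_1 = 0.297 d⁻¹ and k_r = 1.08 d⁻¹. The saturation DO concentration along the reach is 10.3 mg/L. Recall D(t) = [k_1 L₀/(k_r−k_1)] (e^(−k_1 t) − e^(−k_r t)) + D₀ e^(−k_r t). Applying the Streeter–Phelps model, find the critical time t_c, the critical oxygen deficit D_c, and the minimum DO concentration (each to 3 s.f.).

t_c ≈ 1.28 d; D_c ≈ 4.06 mg/L; min DO ≈ 6.24 mg/L

With k_r/k_1 = 3.636 and 1 − D₀(k_r−k_1)/(k_1 L₀) = 0.7510,
t_c = ln(3.636 × 0.7510) / (1.08 − 0.297) = ln(2.731) / 0.7830 = 1.005/0.7830 = 1.283 d.
L(t_c) = L₀ e^(−k_1 t_c) = 21.6 × 0.6831 = 14.76 mg/L, and at the critical point k_r D_c = k_1 L, so D_c = (0.297/1.08) × 14.76 = 4.058 mg/L.
Minimum DO = C_s − D_c = 10.3 − 4.058 = 6.242 mg/L.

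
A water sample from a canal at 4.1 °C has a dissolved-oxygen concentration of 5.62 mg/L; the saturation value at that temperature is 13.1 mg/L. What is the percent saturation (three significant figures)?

% saturation = C/C_s × 100 = 5.62/13.1 × 100 = 42.9 %.

42.9 % saturation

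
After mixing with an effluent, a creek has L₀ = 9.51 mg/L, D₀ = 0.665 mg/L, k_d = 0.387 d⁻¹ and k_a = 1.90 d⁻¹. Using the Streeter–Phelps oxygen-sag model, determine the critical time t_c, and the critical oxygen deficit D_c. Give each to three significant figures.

t_c ≈ 0.841 d; D_c ≈ 1.40 mg/L

t_c = [1/(k_a−k_d)] ln[(k_a/k_d)(1 − D₀(k_a−k_d)/(k_d L₀))]
= [1/(1.90−0.387)] ln[(1.90/0.387)(1 − 0.665×1.513/(0.387×9.51))]
= (1/1.513) ln[4.910 × 0.7266] = 0.6609 × ln(3.567) = 0.6609 × 1.272 = 0.8406 d.
D_c = (k_d/k_a) L₀ e^(−k_d t_c) = (0.387/1.90) × 9.51 × e^(−0.387×0.8406) = 0.2037 × 9.51 × 0.7223 = 1.399 mg/L.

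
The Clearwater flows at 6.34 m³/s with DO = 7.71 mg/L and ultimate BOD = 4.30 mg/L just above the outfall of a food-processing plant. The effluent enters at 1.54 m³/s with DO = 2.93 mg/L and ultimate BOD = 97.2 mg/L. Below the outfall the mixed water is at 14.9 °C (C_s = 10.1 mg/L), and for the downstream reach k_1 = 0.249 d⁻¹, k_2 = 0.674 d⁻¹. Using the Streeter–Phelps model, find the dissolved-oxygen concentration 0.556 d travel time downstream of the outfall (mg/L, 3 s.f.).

DO ≈ 5.40 mg/L

Mixed DO = (6.34×7.71 + 1.54×2.93)/(6.34+1.54) = 53.39/7.880 = 6.776 mg/L.
Mixed L₀ = (6.34×4.30 + 1.54×97.2)/(7.880) = 177.0/7.880 = 22.46 mg/L.
Initial deficit D₀ = C_s − DO₀ = 10.1 − 6.776 = 3.324 mg/L.
D(0.556) = [0.249×22.46/(0.674−0.249)](e^(−0.249×0.556) − e^(−0.674×0.556)) + 3.324 e^(−0.674×0.556)
= 13.16 × (0.8707 − 0.6875) + 3.324 × 0.6875 = 4.696 mg/L.
DO = 10.1 − 4.696 = 5.404 mg/L.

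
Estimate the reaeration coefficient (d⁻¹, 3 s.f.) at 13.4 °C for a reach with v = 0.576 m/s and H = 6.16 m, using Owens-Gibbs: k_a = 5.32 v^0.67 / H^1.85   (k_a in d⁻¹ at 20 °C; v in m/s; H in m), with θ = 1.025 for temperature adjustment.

k_a(20) = 5.32 × 0.576^0.67 / 6.16^1.85 = 5.32 × 0.6910 / 28.89 = 0.1273 d⁻¹.
k_a(13.4) = 0.1273 × 1.025^(13.4−20) = 0.1273 × 0.8496 = 0.1081 d⁻¹.

k_a ≈ 0.108 d⁻¹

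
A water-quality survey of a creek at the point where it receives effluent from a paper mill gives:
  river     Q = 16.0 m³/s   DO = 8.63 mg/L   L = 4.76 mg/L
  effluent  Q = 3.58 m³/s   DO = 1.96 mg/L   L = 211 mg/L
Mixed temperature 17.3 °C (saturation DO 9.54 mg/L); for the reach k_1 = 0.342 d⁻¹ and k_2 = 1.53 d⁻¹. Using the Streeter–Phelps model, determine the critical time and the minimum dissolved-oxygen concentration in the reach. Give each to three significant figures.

t_c ≈ 1.10 d; minimum DO ≈ 3.02 mg/L

Mixed DO = (16.0×8.63 + 3.58×1.96)/(16.0+3.58) = 145.1/19.58 = 7.410 mg/L.
Mixed L₀ = (16.0×4.76 + 3.58×211)/(19.58) = 831.5/19.58 = 42.47 mg/L.
Initial deficit D₀ = C_s − DO₀ = 9.54 − 7.410 = 2.130 mg/L.
t_c = (1/1.188) ln[(1.53/0.342)(1 − 2.130×1.188/(0.342×42.47))] = 0.8418 × ln(3.694) = 1.100 d.
D_c = (0.342/1.53) × 42.47 × e^(−0.342×1.100) = 0.2235 × 42.47 × 0.6865 = 6.517 mg/L.
Minimum DO = 9.54 − 6.517 = 3.023 mg/L.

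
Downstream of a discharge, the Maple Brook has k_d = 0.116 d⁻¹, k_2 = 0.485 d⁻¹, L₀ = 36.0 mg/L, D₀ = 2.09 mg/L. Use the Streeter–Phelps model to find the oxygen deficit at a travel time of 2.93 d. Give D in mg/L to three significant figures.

D ≈ 5.83 mg/L

k_d L₀/(k_2−k_d) = 0.116×36.0/(0.485−0.116) = 4.176/0.3690 = 11.32 mg/L.
e^(−k_d t) = e^(−0.116×2.930) = 0.7119; e^(−k_2 t) = e^(−0.485×2.930) = 0.2415.
D = 11.32 × (0.7119 − 0.2415) + 2.09 × 0.2415 = 5.323 + 0.5047 = 5.828 mg/L.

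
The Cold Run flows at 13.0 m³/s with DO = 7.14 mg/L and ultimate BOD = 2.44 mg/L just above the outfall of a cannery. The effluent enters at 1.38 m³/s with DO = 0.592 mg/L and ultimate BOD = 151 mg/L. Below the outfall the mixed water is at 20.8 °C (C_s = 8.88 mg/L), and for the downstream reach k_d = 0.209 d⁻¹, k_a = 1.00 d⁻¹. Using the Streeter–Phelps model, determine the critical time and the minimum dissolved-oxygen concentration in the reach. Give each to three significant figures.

Mixed DO = (13.0×7.14 + 1.38×0.592)/(13.0+1.38) = 93.64/14.38 = 6.512 mg/L.
Mixed L₀ = (13.0×2.44 + 1.38×151)/(14.38) = 240.1/14.38 = 16.70 mg/L.
Initial deficit D₀ = C_s − DO₀ = 8.88 − 6.512 = 2.368 mg/L.
t_c = (1/0.7910) ln[(1.00/0.209)(1 − 2.368×0.7910/(0.209×16.70))] = 1.264 × ln(2.216) = 1.006 d.
D_c = (0.209/1.00) × 16.70 × e^(−0.209×1.006) = 0.2090 × 16.70 × 0.8104 = 2.828 mg/L.
Minimum DO = 8.88 − 2.828 = 6.052 mg/L.

t_c ≈ 1.01 d; minimum DO ≈ 6.05 mg/L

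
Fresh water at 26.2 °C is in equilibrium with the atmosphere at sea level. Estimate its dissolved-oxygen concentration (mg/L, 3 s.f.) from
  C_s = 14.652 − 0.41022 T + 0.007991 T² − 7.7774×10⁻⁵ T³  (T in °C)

C_s ≈ 7.99 mg/L

C_s = 14.652 − 0.41022×26.2 + 0.007991×26.2² − 7.7774×10⁻⁵×26.2³ = 7.991 mg/L.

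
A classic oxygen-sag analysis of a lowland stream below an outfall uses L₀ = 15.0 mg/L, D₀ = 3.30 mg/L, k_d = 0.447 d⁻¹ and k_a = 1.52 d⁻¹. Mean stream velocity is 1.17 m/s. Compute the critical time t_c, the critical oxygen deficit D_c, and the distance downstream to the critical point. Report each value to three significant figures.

t_c ≈ 0.441 d; D_c ≈ 3.62 mg/L; x_c ≈ 44.6 km

At the critical point dD/dt = 0, so k_d L₀ e^(−k_d t) = k_a D. Substituting D(t) from the Streeter–Phelps equation and solving for t gives
t_c = ln[(k_a/k_d)(1 − D₀(k_a−k_d)/(k_d L₀))] / (k_a−k_d).
Here k_a−k_d = 1.073 d⁻¹ and 1 − D₀(k_a−k_d)/(k_d L₀) = 1 − 3.30×1.073/(0.447×15.0) = 0.4719, so
t_c = ln(3.400 × 0.4719) / 1.073 = 0.4729 / 1.073 = 0.4407 d.
L(t_c) = L₀ e^(−k_d t_c) = 15.0 × 0.8212 = 12.32 mg/L, and at the critical point k_a D_c = k_d L, so D_c = (0.447/1.52) × 12.32 = 3.622 mg/L.
x_c = v t_c = 1.17 m/s × 0.4407 d × 86400 s/d = 44550 m ≈ 44.6 km.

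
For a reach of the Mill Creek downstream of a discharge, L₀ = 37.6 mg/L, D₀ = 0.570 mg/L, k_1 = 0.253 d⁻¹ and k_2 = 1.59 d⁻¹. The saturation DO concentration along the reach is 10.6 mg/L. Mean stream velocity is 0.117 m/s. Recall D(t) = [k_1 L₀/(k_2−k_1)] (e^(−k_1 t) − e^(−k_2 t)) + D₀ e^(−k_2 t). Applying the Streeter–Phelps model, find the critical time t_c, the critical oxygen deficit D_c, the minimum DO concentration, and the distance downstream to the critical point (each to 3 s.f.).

t_c ≈ 1.31 d; D_c ≈ 4.29 mg/L; min DO ≈ 6.31 mg/L; x_c ≈ 13.3 km

With k_2/k_1 = 6.285 and 1 − D₀(k_2−k_1)/(k_1 L₀) = 0.9199,
t_c = ln(6.285 × 0.9199) / (1.59 − 0.253) = ln(5.781) / 1.337 = 1.755/1.337 = 1.312 d.
D_c = (k_1/k_2) L₀ e^(−k_1 t_c) = (0.253/1.59) × 37.6 × e^(−0.253×1.312) = 0.1591 × 37.6 × 0.7175 = 4.293 mg/L.
Minimum DO = C_s − D_c = 10.6 − 4.293 = 6.307 mg/L.
x_c = v t_c = 0.117 m/s × 1.312 d × 86400 s/d = 13270 m ≈ 13.3 km.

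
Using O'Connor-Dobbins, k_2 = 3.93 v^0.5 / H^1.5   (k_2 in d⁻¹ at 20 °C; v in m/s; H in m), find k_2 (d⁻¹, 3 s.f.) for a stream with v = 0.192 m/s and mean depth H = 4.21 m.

k_2 = 3.93 × 0.192^0.5 / 4.21^1.5 = 3.93 × 0.4382 / 8.638 = 0.1994 d⁻¹.

k_2 ≈ 0.199 d⁻¹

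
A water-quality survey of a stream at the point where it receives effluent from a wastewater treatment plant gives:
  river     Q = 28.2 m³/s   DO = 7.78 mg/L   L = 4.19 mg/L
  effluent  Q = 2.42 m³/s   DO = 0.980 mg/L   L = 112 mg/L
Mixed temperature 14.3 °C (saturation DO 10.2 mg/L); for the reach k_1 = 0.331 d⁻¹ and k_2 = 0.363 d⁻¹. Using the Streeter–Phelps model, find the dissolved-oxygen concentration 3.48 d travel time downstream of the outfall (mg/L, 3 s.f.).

Mixed DO = (28.2×7.78 + 2.42×0.980)/(28.2+2.42) = 221.8/30.62 = 7.243 mg/L.
Mixed L₀ = (28.2×4.19 + 2.42×112)/(30.62) = 389.2/30.62 = 12.71 mg/L.
Initial deficit D₀ = C_s − DO₀ = 10.2 − 7.243 = 2.957 mg/L.
D(3.48) = [0.331×12.71/(0.363−0.331)](e^(−0.331×3.48) − e^(−0.363×3.48)) + 2.957 e^(−0.363×3.48)
= 131.5 × (0.3160 − 0.2827) + 2.957 × 0.2827 = 5.215 mg/L.
DO = 10.2 − 5.215 = 4.985 mg/L.

DO ≈ 4.98 mg/L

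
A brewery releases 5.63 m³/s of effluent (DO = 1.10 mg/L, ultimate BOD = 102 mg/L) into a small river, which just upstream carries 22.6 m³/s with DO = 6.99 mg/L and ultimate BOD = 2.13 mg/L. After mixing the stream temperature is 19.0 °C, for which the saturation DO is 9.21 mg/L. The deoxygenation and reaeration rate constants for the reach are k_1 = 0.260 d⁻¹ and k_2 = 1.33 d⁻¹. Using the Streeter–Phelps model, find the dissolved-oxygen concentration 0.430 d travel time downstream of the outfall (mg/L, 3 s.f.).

Mixed DO = (22.6×6.99 + 5.63×1.10)/(22.6+5.63) = 164.2/28.23 = 5.815 mg/L.
Mixed L₀ = (22.6×2.13 + 5.63×102)/(28.23) = 622.4/28.23 = 22.05 mg/L.
Initial deficit D₀ = C_s − DO₀ = 9.21 − 5.815 = 3.395 mg/L.
D(0.430) = [0.260×22.05/(1.33−0.260)](e^(−0.260×0.430) − e^(−1.33×0.430)) + 3.395 e^(−1.33×0.430)
= 5.357 × (0.8942 − 0.5645) + 3.395 × 0.5645 = 3.683 mg/L.
DO = 9.21 − 3.683 = 5.527 mg/L.

DO ≈ 5.53 mg/L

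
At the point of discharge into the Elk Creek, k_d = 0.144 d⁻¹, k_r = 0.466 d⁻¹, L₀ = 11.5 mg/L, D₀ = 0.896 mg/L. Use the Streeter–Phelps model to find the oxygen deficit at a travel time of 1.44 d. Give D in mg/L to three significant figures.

k_d L₀/(k_r−k_d) = 0.144×11.5/(0.466−0.144) = 1.656/0.3220 = 5.143 mg/L.
e^(−k_d t) = e^(−0.144×1.440) = 0.8127; e^(−k_r t) = e^(−0.466×1.440) = 0.5112.
D = 5.143 × (0.8127 − 0.5112) + 0.896 × 0.5112 = 1.551 + 0.4580 = 2.009 mg/L.

D ≈ 2.01 mg/L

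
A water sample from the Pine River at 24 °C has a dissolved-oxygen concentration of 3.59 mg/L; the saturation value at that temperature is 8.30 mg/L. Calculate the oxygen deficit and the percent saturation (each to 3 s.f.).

D = C_s − C = 8.30 − 3.59 = 4.71 mg/L.
% saturation = 3.59/8.30 × 100 = 43.3 %.

D ≈ 4.71 mg/L; 43.3 % saturation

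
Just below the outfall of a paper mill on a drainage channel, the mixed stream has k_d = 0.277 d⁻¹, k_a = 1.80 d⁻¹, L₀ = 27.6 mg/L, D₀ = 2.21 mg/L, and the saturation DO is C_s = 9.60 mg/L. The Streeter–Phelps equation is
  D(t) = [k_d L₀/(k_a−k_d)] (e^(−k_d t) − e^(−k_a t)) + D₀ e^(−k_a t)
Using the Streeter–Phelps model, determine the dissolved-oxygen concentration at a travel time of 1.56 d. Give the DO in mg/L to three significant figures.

k_d L₀/(k_a−k_d) = 0.277×27.6/(1.80−0.277) = 7.645/1.523 = 5.020 mg/L.
e^(−k_d t) = e^(−0.277×1.560) = 0.6491; e^(−k_a t) = e^(−1.80×1.560) = 0.06033.
D = 5.020 × (0.6491 − 0.06033) + 2.21 × 0.06033 = 2.956 + 0.1333 = 3.089 mg/L.
DO = C_s − D = 9.60 − 3.089 = 6.511 mg/L.

DO ≈ 6.51 mg/L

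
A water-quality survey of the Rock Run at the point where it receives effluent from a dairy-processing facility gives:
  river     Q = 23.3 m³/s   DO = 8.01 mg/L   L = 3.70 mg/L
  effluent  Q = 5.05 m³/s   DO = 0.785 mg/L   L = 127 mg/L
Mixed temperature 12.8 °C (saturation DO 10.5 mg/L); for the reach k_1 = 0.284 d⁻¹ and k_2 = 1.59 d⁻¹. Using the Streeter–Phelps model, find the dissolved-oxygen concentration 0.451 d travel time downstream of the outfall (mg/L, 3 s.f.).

DO ≈ 6.47 mg/L

Mixed DO = (23.3×8.01 + 5.05×0.785)/(23.3+5.05) = 190.6/28.35 = 6.723 mg/L.
Mixed L₀ = (23.3×3.70 + 5.05×127)/(28.35) = 727.6/28.35 = 25.66 mg/L.
Initial deficit D₀ = C_s − DO₀ = 10.5 − 6.723 = 3.777 mg/L.
D(0.451) = [0.284×25.66/(1.59−0.284)](e^(−0.284×0.451) − e^(−1.59×0.451)) + 3.777 e^(−1.59×0.451)
= 5.581 × (0.8798 − 0.4882) + 3.777 × 0.4882 = 4.029 mg/L.
DO = 10.5 − 4.029 = 6.471 mg/L.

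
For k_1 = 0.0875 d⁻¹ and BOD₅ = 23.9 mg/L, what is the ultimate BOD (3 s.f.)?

L₀ ≈ 67.4 mg/L

BOD₅ = L₀(1 − e^(−5k_1)) ⇒ L₀ = BOD₅ / (1 − e^(−5×0.0875))
= 23.9 / (1 − 0.6456) = 23.9 / 0.3544 = 67.45 mg/L.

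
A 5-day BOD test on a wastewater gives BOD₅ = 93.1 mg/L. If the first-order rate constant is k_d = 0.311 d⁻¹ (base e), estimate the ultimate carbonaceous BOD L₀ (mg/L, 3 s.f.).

L₀ ≈ 118 mg/L

BOD₅ = L₀(1 − e^(−5k_d)) ⇒ L₀ = BOD₅ / (1 − e^(−5×0.311))
= 93.1 / (1 − 0.2112) = 93.1 / 0.7888 = 118.0 mg/L.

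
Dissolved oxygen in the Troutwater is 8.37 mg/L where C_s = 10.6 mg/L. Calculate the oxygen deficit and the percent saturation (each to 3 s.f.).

D ≈ 2.23 mg/L; 79.0 % saturation

D = C_s − C = 10.6 − 8.37 = 2.23 mg/L.
% saturation = 8.37/10.6 × 100 = 79.0 %.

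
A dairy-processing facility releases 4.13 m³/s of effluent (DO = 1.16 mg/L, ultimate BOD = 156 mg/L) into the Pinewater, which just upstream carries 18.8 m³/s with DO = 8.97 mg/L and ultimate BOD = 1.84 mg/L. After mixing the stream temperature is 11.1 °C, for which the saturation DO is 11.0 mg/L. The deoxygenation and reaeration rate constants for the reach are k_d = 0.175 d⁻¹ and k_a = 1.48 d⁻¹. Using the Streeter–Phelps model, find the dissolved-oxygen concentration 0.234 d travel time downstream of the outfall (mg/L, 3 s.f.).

DO ≈ 7.57 mg/L

Mixed DO = (18.8×8.97 + 4.13×1.16)/(18.8+4.13) = 173.4/22.93 = 7.563 mg/L.
Mixed L₀ = (18.8×1.84 + 4.13×156)/(22.93) = 678.9/22.93 = 29.61 mg/L.
Initial deficit D₀ = C_s − DO₀ = 11.0 − 7.563 = 3.437 mg/L.
D(0.234) = [0.175×29.61/(1.48−0.175)](e^(−0.175×0.234) − e^(−1.48×0.234)) + 3.437 e^(−1.48×0.234)
= 3.970 × (0.9599 − 0.7073) + 3.437 × 0.7073 = 3.434 mg/L.
DO = 11.0 − 3.434 = 7.566 mg/L.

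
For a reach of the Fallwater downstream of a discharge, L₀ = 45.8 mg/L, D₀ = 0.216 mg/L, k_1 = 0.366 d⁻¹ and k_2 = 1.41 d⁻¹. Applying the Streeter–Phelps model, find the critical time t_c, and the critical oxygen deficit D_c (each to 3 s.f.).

t_c ≈ 1.28 d; D_c ≈ 7.44 mg/L

At the critical point dD/dt = 0, so k_1 L₀ e^(−k_1 t) = k_2 D. Substituting D(t) from the Streeter–Phelps equation and solving for t gives
t_c = ln[(k_2/k_1)(1 − D₀(k_2−k_1)/(k_1 L₀))] / (k_2−k_1).
Here k_2−k_1 = 1.044 d⁻¹ and 1 − D₀(k_2−k_1)/(k_1 L₀) = 1 − 0.216×1.044/(0.366×45.8) = 0.9865, so
t_c = ln(3.852 × 0.9865) / 1.044 = 1.335 / 1.044 = 1.279 d.
D_c = (k_1/k_2) L₀ e^(−k_1 t_c) = (0.366/1.41) × 45.8 × e^(−0.366×1.279) = 0.2596 × 45.8 × 0.6262 = 7.445 mg/L.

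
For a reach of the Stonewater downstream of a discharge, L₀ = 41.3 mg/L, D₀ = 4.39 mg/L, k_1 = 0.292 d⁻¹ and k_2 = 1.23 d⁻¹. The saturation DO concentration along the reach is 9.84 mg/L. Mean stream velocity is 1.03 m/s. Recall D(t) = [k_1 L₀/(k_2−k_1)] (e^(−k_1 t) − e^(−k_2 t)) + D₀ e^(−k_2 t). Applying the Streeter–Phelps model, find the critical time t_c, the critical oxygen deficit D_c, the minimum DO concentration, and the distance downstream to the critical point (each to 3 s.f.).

t_c ≈ 1.09 d; D_c ≈ 7.14 mg/L; min DO ≈ 2.70 mg/L; x_c ≈ 96.8 km

With k_2/k_1 = 4.212 and 1 − D₀(k_2−k_1)/(k_1 L₀) = 0.6585,
t_c = ln(4.212 × 0.6585) / (1.23 − 0.292) = ln(2.774) / 0.9380 = 1.020/0.9380 = 1.088 d.
L(t_c) = L₀ e^(−k_1 t_c) = 41.3 × 0.7279 = 30.06 mg/L, and at the critical point k_2 D_c = k_1 L, so D_c = (0.292/1.23) × 30.06 = 7.137 mg/L.
Minimum DO = C_s − D_c = 9.84 − 7.137 = 2.703 mg/L.
x_c = v t_c = 1.03 m/s × 1.088 d × 86400 s/d = 96800 m ≈ 96.8 km.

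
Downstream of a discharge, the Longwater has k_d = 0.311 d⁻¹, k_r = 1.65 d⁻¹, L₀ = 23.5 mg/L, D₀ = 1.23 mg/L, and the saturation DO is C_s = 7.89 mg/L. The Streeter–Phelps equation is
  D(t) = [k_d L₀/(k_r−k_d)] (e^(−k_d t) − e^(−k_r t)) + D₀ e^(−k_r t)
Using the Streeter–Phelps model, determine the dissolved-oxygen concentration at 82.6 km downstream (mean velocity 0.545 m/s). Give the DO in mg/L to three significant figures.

Travel time t = x/v = 82.6 km / (0.545 m/s) = 82600 m / 0.545 m/s = 151600 s = 1.754 d.
k_d L₀/(k_r−k_d) = 0.311×23.5/(1.65−0.311) = 7.308/1.339 = 5.458 mg/L.
e^(−k_d t) = e^(−0.311×1.754) = 0.5795; e^(−k_r t) = e^(−1.65×1.754) = 0.05533.
D = 5.458 × (0.5795 − 0.05533) + 1.23 × 0.05533 = 2.861 + 0.06806 = 2.929 mg/L.
DO = C_s − D = 7.89 − 2.929 = 4.961 mg/L.

DO ≈ 4.96 mg/L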